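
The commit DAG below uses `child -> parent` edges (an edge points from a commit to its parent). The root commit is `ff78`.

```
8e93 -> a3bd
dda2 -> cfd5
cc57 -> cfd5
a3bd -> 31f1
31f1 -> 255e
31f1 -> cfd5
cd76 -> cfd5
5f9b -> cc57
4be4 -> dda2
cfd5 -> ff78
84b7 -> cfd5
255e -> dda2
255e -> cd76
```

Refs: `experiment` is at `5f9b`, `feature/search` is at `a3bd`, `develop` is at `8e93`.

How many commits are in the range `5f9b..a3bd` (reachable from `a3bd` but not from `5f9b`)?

5

Reachable from a3bd: {255e, 31f1, a3bd, cd76, cfd5, dda2, ff78}.
Reachable from 5f9b: {5f9b, cc57, cfd5, ff78}.
In a3bd's history but not 5f9b's: {255e, 31f1, a3bd, cd76, dda2} — 5 commits.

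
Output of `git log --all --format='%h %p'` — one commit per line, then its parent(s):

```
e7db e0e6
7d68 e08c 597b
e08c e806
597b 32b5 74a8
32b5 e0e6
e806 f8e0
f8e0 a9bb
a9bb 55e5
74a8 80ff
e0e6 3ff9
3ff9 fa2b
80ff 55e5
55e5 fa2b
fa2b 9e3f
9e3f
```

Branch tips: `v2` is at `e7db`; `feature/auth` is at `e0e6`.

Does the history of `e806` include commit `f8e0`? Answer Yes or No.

Ancestors of e806 (commits reachable by following parents): {55e5, 9e3f, a9bb, e806, f8e0, fa2b}.
f8e0 is in that set, so it is an ancestor of e806.

Yes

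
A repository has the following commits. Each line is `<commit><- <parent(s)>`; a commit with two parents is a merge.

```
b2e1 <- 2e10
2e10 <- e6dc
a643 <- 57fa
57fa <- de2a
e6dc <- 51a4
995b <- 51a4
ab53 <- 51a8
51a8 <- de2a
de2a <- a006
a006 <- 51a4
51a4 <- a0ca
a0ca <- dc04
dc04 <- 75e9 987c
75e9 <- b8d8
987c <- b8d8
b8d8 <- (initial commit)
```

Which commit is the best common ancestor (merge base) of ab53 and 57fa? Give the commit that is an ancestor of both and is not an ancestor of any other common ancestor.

Ancestors of ab53: {51a4, 51a8, 75e9, 987c, a006, a0ca, ab53, b8d8, dc04, de2a}.
Ancestors of 57fa: {51a4, 57fa, 75e9, 987c, a006, a0ca, b8d8, dc04, de2a}.
Common ancestors: {51a4, 75e9, 987c, a006, a0ca, b8d8, dc04, de2a}.
Among these, de2a is not an ancestor of any other common ancestor — it is the merge base.

de2a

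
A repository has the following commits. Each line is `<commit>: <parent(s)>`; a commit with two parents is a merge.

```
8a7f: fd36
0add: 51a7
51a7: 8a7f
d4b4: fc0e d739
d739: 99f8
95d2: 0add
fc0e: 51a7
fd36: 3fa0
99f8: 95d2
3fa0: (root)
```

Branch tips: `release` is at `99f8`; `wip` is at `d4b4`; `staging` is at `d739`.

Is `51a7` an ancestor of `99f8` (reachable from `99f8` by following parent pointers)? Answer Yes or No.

Ancestors of 99f8 (commits reachable by following parents): {0add, 3fa0, 51a7, 8a7f, 95d2, 99f8, fd36}.
51a7 is in that set, so it is an ancestor of 99f8.

Yes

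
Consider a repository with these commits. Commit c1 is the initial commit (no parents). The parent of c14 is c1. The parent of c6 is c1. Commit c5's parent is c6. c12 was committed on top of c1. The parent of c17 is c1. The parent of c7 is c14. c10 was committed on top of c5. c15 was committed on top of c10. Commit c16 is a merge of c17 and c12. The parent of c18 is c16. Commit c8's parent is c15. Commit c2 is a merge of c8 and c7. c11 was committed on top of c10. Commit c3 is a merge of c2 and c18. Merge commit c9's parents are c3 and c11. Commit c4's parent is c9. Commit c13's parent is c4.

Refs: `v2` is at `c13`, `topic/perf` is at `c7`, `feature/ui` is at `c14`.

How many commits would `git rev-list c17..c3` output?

Reachable from c3: {c1, c10, c12, c14, c15, c16, c17, c18, c2, c3, c5, c6, c7, c8}.
Reachable from c17: {c1, c17}.
In c3's history but not c17's: {c10, c12, c14, c15, c16, c18, c2, c3, c5, c6, c7, c8} — 12 commits.

12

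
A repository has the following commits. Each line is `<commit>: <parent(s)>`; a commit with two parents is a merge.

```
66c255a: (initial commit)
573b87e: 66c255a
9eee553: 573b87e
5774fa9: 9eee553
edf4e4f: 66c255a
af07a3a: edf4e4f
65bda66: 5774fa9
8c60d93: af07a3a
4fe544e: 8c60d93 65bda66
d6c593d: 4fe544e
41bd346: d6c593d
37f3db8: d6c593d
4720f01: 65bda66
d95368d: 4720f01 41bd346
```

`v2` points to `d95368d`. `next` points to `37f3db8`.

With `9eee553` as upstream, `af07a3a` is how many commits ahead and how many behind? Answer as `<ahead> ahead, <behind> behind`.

2 ahead, 2 behind

Reachable from af07a3a: {66c255a, af07a3a, edf4e4f}.
Reachable from 9eee553: {573b87e, 66c255a, 9eee553}.
Only in af07a3a's history (ahead): {af07a3a, edf4e4f} — 2.
Only in 9eee553's history (behind): {573b87e, 9eee553} — 2.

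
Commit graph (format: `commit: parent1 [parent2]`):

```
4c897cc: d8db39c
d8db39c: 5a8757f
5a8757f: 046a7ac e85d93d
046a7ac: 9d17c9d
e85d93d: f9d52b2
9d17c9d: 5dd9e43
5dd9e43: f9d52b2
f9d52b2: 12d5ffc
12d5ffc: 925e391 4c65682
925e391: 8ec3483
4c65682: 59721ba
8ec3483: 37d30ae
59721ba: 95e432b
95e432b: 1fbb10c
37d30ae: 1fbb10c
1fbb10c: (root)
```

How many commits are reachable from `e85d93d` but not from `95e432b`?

8

Reachable from e85d93d: {12d5ffc, 1fbb10c, 37d30ae, 4c65682, 59721ba, 8ec3483, 925e391, 95e432b, e85d93d, f9d52b2}.
Reachable from 95e432b: {1fbb10c, 95e432b}.
In e85d93d's history but not 95e432b's: {12d5ffc, 37d30ae, 4c65682, 59721ba, 8ec3483, 925e391, e85d93d, f9d52b2} — 8 commits.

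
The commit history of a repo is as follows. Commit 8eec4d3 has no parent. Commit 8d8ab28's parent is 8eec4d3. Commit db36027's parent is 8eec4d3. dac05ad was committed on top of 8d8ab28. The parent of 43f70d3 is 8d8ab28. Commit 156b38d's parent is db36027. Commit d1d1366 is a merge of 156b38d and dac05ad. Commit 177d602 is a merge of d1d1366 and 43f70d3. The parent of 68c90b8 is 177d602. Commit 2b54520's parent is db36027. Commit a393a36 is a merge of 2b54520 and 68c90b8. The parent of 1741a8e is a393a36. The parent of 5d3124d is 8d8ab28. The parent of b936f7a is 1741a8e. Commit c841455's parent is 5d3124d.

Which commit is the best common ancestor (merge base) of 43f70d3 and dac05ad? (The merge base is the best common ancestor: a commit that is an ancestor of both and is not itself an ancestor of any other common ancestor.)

8d8ab28

Ancestors of 43f70d3: {43f70d3, 8d8ab28, 8eec4d3}.
Ancestors of dac05ad: {8d8ab28, 8eec4d3, dac05ad}.
Common ancestors: {8d8ab28, 8eec4d3}.
Among these, 8d8ab28 is not an ancestor of any other common ancestor — it is the merge base.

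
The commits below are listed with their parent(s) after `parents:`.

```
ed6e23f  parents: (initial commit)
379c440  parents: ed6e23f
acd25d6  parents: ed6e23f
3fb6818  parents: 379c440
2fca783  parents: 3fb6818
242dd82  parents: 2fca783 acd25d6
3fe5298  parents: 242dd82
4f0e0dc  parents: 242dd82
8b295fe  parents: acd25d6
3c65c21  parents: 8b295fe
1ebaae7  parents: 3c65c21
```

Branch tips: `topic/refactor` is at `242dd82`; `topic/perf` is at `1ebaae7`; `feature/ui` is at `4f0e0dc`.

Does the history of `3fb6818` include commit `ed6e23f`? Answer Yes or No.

Ancestors of 3fb6818 (commits reachable by following parents): {379c440, 3fb6818, ed6e23f}.
ed6e23f is in that set, so it is an ancestor of 3fb6818.

Yes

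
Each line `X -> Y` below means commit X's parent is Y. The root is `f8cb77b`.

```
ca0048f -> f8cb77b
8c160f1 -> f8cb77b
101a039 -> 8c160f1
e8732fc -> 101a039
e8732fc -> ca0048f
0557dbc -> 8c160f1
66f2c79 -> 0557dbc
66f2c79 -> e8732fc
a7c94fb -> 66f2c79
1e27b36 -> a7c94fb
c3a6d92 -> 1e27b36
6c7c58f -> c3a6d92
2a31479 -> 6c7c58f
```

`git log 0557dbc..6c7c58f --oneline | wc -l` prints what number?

Reachable from 6c7c58f: {0557dbc, 101a039, 1e27b36, 66f2c79, 6c7c58f, 8c160f1, a7c94fb, c3a6d92, ca0048f, e8732fc, f8cb77b}.
Reachable from 0557dbc: {0557dbc, 8c160f1, f8cb77b}.
In 6c7c58f's history but not 0557dbc's: {101a039, 1e27b36, 66f2c79, 6c7c58f, a7c94fb, c3a6d92, ca0048f, e8732fc} — 8 commits.

8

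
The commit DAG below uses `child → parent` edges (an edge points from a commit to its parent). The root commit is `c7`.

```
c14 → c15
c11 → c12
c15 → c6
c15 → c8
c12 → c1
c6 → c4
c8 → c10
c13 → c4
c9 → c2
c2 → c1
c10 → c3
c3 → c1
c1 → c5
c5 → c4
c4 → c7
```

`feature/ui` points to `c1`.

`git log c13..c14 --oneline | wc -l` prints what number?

8

Reachable from c14: {c1, c10, c14, c15, c3, c4, c5, c6, c7, c8}.
Reachable from c13: {c13, c4, c7}.
In c14's history but not c13's: {c1, c10, c14, c15, c3, c5, c6, c8} — 8 commits.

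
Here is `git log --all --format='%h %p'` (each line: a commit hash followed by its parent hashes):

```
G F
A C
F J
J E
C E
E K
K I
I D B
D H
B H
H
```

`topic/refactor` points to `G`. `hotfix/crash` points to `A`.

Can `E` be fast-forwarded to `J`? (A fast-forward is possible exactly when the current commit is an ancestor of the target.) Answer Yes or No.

A fast-forward from E to J is possible iff E is an ancestor of J.
Ancestors of J: {B, D, E, H, I, J, K}.
E is among them, so fast-forward is possible.

Yes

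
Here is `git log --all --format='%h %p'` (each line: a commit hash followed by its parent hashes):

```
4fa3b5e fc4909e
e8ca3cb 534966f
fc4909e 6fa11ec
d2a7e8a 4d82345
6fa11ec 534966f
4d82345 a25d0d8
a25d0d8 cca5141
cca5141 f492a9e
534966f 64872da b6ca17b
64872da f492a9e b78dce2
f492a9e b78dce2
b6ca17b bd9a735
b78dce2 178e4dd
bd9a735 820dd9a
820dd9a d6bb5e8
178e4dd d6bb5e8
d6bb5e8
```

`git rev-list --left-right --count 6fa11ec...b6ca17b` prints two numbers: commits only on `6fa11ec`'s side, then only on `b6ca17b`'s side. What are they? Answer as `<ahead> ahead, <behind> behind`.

Reachable from 6fa11ec: {178e4dd, 534966f, 64872da, 6fa11ec, 820dd9a, b6ca17b, b78dce2, bd9a735, d6bb5e8, f492a9e}.
Reachable from b6ca17b: {820dd9a, b6ca17b, bd9a735, d6bb5e8}.
Only in 6fa11ec's history (ahead): {178e4dd, 534966f, 64872da, 6fa11ec, b78dce2, f492a9e} — 6.
Only in b6ca17b's history (behind): {} — 0.

6 ahead, 0 behind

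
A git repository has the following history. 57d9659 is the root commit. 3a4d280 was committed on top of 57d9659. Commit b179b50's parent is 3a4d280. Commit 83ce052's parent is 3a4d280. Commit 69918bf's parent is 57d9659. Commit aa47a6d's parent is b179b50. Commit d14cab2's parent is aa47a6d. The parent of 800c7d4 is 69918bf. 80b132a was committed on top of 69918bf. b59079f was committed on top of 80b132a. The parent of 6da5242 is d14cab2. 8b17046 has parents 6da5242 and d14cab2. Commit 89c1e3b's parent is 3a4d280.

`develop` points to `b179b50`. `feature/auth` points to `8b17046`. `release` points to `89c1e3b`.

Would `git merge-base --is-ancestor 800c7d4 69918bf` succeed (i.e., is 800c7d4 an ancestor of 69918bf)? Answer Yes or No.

No

Ancestors of 69918bf: {57d9659, 69918bf}.
800c7d4 is not in that set, so it is not an ancestor of 69918bf.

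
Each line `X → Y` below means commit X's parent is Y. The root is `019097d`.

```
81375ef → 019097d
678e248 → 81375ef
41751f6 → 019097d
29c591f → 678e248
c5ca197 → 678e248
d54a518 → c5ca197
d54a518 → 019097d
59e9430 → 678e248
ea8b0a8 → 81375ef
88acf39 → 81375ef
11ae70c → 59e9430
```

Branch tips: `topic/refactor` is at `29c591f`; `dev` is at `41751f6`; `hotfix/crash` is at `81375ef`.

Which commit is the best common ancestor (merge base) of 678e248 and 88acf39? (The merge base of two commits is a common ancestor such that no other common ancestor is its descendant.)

81375ef

Ancestors of 678e248: {019097d, 678e248, 81375ef}.
Ancestors of 88acf39: {019097d, 81375ef, 88acf39}.
Common ancestors: {019097d, 81375ef}.
Among these, 81375ef is not an ancestor of any other common ancestor — it is the merge base.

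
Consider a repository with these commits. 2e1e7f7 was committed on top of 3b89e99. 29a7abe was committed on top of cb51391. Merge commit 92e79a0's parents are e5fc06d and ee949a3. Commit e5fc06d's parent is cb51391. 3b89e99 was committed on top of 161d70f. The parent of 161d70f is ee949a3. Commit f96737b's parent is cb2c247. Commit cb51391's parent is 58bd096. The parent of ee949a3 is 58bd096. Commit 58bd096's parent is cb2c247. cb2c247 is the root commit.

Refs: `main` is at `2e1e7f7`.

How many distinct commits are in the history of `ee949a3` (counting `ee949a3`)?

Walking parent pointers from ee949a3: reachable set = {58bd096, cb2c247, ee949a3}.
That is 3 commits.

3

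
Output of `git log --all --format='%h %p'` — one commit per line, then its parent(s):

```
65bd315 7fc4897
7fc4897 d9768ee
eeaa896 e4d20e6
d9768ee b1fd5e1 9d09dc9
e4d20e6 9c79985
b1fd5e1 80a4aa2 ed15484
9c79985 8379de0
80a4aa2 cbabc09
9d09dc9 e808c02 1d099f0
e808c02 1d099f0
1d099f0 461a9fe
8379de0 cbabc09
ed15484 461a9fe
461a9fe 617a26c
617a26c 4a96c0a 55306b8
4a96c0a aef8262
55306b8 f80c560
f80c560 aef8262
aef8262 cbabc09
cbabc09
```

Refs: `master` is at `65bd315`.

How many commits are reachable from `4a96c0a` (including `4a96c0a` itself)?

3

Walking parent pointers from 4a96c0a: reachable set = {4a96c0a, aef8262, cbabc09}.
That is 3 commits.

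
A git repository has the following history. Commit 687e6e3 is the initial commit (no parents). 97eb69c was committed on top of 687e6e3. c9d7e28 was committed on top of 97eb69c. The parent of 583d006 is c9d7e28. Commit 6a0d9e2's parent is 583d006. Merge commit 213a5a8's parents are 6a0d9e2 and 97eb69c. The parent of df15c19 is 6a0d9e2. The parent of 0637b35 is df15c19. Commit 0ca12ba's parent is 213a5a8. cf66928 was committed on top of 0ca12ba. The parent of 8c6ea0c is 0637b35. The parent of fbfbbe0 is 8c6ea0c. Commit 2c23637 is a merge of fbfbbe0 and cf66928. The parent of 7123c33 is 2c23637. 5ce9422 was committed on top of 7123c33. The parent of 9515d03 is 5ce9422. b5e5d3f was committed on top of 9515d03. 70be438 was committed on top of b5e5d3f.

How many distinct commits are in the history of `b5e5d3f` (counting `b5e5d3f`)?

17

Walking parent pointers from b5e5d3f: reachable set = {0637b35, 0ca12ba, 213a5a8, 2c23637, 583d006, 5ce9422, 687e6e3, 6a0d9e2, 7123c33, 8c6ea0c, 9515d03, 97eb69c, b5e5d3f, c9d7e28, cf66928, df15c19, fbfbbe0}.
That is 17 commits.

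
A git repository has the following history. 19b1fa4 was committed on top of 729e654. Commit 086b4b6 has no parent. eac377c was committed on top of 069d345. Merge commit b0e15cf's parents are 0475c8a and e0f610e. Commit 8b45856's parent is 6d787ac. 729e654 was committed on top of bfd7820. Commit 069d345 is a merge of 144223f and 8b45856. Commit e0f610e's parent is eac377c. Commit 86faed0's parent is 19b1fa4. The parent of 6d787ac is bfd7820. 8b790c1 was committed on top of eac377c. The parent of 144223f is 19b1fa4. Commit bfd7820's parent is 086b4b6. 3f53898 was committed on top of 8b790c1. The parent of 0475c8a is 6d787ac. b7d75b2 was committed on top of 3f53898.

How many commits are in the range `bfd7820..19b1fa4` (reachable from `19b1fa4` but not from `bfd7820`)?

Reachable from 19b1fa4: {086b4b6, 19b1fa4, 729e654, bfd7820}.
Reachable from bfd7820: {086b4b6, bfd7820}.
In 19b1fa4's history but not bfd7820's: {19b1fa4, 729e654} — 2 commits.

2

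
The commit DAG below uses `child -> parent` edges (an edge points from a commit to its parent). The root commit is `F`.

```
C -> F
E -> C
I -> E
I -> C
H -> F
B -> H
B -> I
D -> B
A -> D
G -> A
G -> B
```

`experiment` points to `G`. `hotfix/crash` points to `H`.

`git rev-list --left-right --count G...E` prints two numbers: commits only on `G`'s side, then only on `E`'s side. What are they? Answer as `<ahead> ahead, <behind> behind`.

6 ahead, 0 behind

Reachable from G: {A, B, C, D, E, F, G, H, I}.
Reachable from E: {C, E, F}.
Only in G's history (ahead): {A, B, D, G, H, I} — 6.
Only in E's history (behind): {} — 0.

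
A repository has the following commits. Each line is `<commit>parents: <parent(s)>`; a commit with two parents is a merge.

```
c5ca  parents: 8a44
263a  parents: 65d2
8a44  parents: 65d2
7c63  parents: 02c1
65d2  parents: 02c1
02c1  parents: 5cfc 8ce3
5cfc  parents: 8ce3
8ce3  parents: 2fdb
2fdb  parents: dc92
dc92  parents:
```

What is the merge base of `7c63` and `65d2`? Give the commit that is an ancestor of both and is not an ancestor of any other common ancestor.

Ancestors of 7c63: {02c1, 2fdb, 5cfc, 7c63, 8ce3, dc92}.
Ancestors of 65d2: {02c1, 2fdb, 5cfc, 65d2, 8ce3, dc92}.
Common ancestors: {02c1, 2fdb, 5cfc, 8ce3, dc92}.
Among these, 02c1 is not an ancestor of any other common ancestor — it is the merge base.

02c1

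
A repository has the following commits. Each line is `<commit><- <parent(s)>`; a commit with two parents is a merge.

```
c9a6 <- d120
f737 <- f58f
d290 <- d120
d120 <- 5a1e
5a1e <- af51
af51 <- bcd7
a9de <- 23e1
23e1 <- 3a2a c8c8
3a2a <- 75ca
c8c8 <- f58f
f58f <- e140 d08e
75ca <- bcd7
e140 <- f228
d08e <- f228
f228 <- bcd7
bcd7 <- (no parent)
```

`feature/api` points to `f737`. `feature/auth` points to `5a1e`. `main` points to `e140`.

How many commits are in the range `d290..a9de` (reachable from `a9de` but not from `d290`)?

Reachable from a9de: {23e1, 3a2a, 75ca, a9de, bcd7, c8c8, d08e, e140, f228, f58f}.
Reachable from d290: {5a1e, af51, bcd7, d120, d290}.
In a9de's history but not d290's: {23e1, 3a2a, 75ca, a9de, c8c8, d08e, e140, f228, f58f} — 9 commits.

9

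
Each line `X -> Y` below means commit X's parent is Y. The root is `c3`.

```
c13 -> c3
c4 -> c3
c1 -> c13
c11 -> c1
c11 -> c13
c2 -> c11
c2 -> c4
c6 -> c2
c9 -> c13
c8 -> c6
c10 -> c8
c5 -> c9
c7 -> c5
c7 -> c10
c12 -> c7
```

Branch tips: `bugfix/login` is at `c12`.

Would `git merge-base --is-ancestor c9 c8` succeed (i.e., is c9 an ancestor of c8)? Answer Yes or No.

Ancestors of c8: {c1, c11, c13, c2, c3, c4, c6, c8}.
c9 is not in that set, so it is not an ancestor of c8.

No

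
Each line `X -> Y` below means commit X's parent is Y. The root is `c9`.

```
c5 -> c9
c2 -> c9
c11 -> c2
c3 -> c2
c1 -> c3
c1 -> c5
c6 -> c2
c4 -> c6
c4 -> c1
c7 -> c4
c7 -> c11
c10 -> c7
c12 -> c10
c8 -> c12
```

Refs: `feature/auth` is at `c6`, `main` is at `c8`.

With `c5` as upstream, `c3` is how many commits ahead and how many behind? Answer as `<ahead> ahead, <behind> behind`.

2 ahead, 1 behind

Reachable from c3: {c2, c3, c9}.
Reachable from c5: {c5, c9}.
Only in c3's history (ahead): {c2, c3} — 2.
Only in c5's history (behind): {c5} — 1.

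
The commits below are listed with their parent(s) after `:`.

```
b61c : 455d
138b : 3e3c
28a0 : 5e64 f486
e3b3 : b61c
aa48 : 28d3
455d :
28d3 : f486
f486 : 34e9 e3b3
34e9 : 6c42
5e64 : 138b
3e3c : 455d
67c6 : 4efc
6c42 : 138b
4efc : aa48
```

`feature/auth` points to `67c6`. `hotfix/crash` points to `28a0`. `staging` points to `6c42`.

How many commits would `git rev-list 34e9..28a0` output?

5

Reachable from 28a0: {138b, 28a0, 34e9, 3e3c, 455d, 5e64, 6c42, b61c, e3b3, f486}.
Reachable from 34e9: {138b, 34e9, 3e3c, 455d, 6c42}.
In 28a0's history but not 34e9's: {28a0, 5e64, b61c, e3b3, f486} — 5 commits.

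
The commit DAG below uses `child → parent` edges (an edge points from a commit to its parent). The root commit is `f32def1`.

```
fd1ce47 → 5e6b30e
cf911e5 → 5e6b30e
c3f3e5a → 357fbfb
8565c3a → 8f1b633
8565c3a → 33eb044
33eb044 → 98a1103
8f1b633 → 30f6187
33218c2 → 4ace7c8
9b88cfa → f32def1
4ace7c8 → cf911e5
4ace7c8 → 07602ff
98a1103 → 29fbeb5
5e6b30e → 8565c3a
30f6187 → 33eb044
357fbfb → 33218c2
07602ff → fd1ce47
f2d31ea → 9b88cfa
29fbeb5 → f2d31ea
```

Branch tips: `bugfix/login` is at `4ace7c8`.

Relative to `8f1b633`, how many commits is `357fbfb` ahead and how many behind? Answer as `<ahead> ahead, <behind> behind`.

Reachable from 357fbfb: {07602ff, 29fbeb5, 30f6187, 33218c2, 33eb044, 357fbfb, 4ace7c8, 5e6b30e, 8565c3a, 8f1b633, 98a1103, 9b88cfa, cf911e5, f2d31ea, f32def1, fd1ce47}.
Reachable from 8f1b633: {29fbeb5, 30f6187, 33eb044, 8f1b633, 98a1103, 9b88cfa, f2d31ea, f32def1}.
Only in 357fbfb's history (ahead): {07602ff, 33218c2, 357fbfb, 4ace7c8, 5e6b30e, 8565c3a, cf911e5, fd1ce47} — 8.
Only in 8f1b633's history (behind): {} — 0.

8 ahead, 0 behind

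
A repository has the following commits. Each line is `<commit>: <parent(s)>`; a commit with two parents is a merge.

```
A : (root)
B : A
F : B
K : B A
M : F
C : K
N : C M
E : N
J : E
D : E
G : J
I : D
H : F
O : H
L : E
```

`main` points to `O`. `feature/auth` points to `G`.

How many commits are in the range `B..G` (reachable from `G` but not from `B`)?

Reachable from G: {A, B, C, E, F, G, J, K, M, N}.
Reachable from B: {A, B}.
In G's history but not B's: {C, E, F, G, J, K, M, N} — 8 commits.

8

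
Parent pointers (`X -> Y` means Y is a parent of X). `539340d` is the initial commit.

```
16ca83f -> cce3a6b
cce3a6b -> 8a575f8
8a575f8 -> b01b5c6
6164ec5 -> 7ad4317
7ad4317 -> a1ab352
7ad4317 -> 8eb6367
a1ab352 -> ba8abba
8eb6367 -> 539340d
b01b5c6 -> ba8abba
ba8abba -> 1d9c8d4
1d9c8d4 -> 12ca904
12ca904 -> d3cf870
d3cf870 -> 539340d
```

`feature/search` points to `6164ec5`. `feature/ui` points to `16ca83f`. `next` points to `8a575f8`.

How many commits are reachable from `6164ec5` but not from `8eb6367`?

7

Reachable from 6164ec5: {12ca904, 1d9c8d4, 539340d, 6164ec5, 7ad4317, 8eb6367, a1ab352, ba8abba, d3cf870}.
Reachable from 8eb6367: {539340d, 8eb6367}.
In 6164ec5's history but not 8eb6367's: {12ca904, 1d9c8d4, 6164ec5, 7ad4317, a1ab352, ba8abba, d3cf870} — 7 commits.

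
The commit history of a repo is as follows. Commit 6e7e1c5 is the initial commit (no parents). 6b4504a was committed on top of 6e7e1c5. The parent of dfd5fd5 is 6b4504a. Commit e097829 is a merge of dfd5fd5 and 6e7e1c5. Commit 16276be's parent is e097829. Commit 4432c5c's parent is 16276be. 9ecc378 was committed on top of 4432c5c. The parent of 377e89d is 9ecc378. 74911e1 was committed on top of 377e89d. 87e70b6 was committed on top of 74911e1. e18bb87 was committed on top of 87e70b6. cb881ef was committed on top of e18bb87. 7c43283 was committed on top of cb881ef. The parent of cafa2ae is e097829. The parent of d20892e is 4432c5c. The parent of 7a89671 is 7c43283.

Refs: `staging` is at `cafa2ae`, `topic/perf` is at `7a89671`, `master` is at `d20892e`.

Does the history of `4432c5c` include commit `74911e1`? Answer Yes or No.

No

Ancestors of 4432c5c: {16276be, 4432c5c, 6b4504a, 6e7e1c5, dfd5fd5, e097829}.
74911e1 is not in that set, so it is not an ancestor of 4432c5c.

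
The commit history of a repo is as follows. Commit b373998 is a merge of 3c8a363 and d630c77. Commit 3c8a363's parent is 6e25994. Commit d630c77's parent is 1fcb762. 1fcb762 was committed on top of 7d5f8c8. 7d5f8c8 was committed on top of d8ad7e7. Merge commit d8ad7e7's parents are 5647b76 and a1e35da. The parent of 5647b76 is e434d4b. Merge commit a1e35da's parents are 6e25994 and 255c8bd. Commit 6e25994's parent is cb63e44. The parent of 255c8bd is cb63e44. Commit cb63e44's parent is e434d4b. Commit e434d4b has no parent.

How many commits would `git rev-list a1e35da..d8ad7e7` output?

2

Reachable from d8ad7e7: {255c8bd, 5647b76, 6e25994, a1e35da, cb63e44, d8ad7e7, e434d4b}.
Reachable from a1e35da: {255c8bd, 6e25994, a1e35da, cb63e44, e434d4b}.
In d8ad7e7's history but not a1e35da's: {5647b76, d8ad7e7} — 2 commits.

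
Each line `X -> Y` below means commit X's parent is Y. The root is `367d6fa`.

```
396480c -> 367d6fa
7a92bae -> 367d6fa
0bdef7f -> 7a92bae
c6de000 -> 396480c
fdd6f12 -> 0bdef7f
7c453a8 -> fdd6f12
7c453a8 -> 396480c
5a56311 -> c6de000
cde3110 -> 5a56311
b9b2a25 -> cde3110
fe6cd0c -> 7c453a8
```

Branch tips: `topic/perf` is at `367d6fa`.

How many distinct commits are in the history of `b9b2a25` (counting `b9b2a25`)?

6

Walking parent pointers from b9b2a25: reachable set = {367d6fa, 396480c, 5a56311, b9b2a25, c6de000, cde3110}.
That is 6 commits.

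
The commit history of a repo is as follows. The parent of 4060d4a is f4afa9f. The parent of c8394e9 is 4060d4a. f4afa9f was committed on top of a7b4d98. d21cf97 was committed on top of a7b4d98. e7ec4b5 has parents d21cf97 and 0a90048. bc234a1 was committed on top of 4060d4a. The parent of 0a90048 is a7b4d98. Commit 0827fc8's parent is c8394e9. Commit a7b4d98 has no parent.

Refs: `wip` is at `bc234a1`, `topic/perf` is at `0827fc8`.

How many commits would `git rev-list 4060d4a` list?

3

Walking parent pointers from 4060d4a: reachable set = {4060d4a, a7b4d98, f4afa9f}.
That is 3 commits.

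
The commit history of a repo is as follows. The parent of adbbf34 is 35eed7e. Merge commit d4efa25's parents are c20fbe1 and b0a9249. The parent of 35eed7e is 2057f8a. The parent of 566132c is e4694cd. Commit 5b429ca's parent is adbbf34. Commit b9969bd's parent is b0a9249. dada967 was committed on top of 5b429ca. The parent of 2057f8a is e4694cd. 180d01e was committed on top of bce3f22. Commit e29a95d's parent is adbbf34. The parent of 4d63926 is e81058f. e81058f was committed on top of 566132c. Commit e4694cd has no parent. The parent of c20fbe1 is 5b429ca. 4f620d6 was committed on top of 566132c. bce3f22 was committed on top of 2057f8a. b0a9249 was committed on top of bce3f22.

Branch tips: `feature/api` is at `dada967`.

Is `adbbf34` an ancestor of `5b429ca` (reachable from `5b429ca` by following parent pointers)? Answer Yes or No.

Yes

Ancestors of 5b429ca (commits reachable by following parents): {2057f8a, 35eed7e, 5b429ca, adbbf34, e4694cd}.
adbbf34 is in that set, so it is an ancestor of 5b429ca.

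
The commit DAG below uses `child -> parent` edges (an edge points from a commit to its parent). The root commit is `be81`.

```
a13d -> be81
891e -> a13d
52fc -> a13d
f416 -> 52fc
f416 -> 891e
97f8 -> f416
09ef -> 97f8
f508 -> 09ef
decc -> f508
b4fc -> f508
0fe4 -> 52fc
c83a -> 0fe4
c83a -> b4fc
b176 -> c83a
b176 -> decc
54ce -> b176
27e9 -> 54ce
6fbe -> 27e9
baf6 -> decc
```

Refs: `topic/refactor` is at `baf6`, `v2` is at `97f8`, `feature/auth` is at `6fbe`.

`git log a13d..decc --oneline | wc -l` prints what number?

Reachable from decc: {09ef, 52fc, 891e, 97f8, a13d, be81, decc, f416, f508}.
Reachable from a13d: {a13d, be81}.
In decc's history but not a13d's: {09ef, 52fc, 891e, 97f8, decc, f416, f508} — 7 commits.

7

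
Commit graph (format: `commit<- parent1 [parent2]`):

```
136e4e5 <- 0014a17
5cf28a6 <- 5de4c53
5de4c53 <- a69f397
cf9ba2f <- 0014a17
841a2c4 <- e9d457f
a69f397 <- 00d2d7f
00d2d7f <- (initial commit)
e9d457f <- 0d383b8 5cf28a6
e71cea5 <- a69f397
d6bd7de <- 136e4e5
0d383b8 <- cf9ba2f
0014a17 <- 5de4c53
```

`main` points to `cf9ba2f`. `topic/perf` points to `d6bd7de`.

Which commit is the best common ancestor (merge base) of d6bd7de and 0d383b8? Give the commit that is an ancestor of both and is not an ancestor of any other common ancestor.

Ancestors of d6bd7de: {0014a17, 00d2d7f, 136e4e5, 5de4c53, a69f397, d6bd7de}.
Ancestors of 0d383b8: {0014a17, 00d2d7f, 0d383b8, 5de4c53, a69f397, cf9ba2f}.
Common ancestors: {0014a17, 00d2d7f, 5de4c53, a69f397}.
Among these, 0014a17 is not an ancestor of any other common ancestor — it is the merge base.

0014a17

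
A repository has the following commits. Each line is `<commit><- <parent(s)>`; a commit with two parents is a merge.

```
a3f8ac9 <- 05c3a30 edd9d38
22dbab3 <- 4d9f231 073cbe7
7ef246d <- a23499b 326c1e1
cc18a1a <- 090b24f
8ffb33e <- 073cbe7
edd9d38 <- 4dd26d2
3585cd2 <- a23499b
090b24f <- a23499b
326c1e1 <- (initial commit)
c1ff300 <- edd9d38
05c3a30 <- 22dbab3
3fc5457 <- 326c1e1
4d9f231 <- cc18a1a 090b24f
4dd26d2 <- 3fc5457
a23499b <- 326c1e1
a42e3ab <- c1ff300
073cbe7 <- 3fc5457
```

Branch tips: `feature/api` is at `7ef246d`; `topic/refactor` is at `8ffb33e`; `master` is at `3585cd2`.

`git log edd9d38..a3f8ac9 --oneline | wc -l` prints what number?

Reachable from a3f8ac9: {05c3a30, 073cbe7, 090b24f, 22dbab3, 326c1e1, 3fc5457, 4d9f231, 4dd26d2, a23499b, a3f8ac9, cc18a1a, edd9d38}.
Reachable from edd9d38: {326c1e1, 3fc5457, 4dd26d2, edd9d38}.
In a3f8ac9's history but not edd9d38's: {05c3a30, 073cbe7, 090b24f, 22dbab3, 4d9f231, a23499b, a3f8ac9, cc18a1a} — 8 commits.

8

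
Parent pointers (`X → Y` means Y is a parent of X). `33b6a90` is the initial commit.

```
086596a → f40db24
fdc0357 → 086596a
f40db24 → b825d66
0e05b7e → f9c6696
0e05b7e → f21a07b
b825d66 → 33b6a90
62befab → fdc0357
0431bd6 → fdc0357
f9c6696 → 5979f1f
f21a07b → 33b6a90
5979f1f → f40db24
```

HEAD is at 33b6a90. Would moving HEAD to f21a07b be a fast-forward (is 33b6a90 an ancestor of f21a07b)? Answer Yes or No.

Yes

A fast-forward from 33b6a90 to f21a07b is possible iff 33b6a90 is an ancestor of f21a07b.
Ancestors of f21a07b: {33b6a90, f21a07b}.
33b6a90 is among them, so fast-forward is possible.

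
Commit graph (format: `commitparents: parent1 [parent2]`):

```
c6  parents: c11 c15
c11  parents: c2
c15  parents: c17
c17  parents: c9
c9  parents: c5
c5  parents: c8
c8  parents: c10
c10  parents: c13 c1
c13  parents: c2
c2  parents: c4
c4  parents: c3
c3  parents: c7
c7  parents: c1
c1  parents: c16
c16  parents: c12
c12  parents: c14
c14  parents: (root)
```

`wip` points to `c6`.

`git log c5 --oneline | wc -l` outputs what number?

Walking parent pointers from c5: reachable set = {c1, c10, c12, c13, c14, c16, c2, c3, c4, c5, c7, c8}.
That is 12 commits.

12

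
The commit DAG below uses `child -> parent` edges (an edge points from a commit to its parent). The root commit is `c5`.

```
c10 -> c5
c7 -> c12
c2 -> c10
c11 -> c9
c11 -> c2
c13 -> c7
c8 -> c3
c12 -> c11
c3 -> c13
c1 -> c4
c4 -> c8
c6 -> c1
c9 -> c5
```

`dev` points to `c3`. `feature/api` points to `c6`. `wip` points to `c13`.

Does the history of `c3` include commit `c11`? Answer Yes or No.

Yes

Ancestors of c3 (commits reachable by following parents): {c10, c11, c12, c13, c2, c3, c5, c7, c9}.
c11 is in that set, so it is an ancestor of c3.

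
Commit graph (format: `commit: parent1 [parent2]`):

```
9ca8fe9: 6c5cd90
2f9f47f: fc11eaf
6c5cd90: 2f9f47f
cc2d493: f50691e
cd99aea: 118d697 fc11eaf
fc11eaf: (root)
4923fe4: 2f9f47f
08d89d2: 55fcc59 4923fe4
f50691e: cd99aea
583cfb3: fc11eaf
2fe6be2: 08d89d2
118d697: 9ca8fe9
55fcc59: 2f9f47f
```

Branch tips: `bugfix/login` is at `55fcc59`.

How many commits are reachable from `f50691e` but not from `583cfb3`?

Reachable from f50691e: {118d697, 2f9f47f, 6c5cd90, 9ca8fe9, cd99aea, f50691e, fc11eaf}.
Reachable from 583cfb3: {583cfb3, fc11eaf}.
In f50691e's history but not 583cfb3's: {118d697, 2f9f47f, 6c5cd90, 9ca8fe9, cd99aea, f50691e} — 6 commits.

6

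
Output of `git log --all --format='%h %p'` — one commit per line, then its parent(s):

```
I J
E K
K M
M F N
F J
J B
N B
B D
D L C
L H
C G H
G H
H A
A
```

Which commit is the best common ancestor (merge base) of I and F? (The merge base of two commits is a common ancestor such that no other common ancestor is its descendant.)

J

Ancestors of I: {A, B, C, D, G, H, I, J, L}.
Ancestors of F: {A, B, C, D, F, G, H, J, L}.
Common ancestors: {A, B, C, D, G, H, J, L}.
Among these, J is not an ancestor of any other common ancestor — it is the merge base.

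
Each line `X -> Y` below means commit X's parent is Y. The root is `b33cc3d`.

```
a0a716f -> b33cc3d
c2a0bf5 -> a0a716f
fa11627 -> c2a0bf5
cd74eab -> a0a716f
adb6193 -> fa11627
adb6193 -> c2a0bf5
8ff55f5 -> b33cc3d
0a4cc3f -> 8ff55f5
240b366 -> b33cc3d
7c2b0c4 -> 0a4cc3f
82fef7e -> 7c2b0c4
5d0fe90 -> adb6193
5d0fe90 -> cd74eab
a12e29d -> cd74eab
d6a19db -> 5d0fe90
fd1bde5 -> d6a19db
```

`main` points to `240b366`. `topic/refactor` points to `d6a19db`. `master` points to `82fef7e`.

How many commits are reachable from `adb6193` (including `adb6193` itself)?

Walking parent pointers from adb6193: reachable set = {a0a716f, adb6193, b33cc3d, c2a0bf5, fa11627}.
That is 5 commits.

5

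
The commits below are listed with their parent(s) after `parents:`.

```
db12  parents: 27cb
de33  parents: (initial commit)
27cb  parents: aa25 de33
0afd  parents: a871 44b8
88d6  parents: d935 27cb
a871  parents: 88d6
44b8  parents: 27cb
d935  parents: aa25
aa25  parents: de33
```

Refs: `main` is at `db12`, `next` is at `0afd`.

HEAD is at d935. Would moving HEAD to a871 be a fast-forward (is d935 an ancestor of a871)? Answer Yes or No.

Yes

A fast-forward from d935 to a871 is possible iff d935 is an ancestor of a871.
Ancestors of a871: {27cb, 88d6, a871, aa25, d935, de33}.
d935 is among them, so fast-forward is possible.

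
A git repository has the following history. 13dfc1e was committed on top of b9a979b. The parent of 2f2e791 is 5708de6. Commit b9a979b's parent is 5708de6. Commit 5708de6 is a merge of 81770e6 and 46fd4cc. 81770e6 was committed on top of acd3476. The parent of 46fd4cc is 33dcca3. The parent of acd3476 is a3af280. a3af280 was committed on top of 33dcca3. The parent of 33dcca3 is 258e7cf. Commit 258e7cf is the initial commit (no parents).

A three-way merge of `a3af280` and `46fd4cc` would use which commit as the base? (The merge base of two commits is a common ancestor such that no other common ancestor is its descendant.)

Ancestors of a3af280: {258e7cf, 33dcca3, a3af280}.
Ancestors of 46fd4cc: {258e7cf, 33dcca3, 46fd4cc}.
Common ancestors: {258e7cf, 33dcca3}.
Among these, 33dcca3 is not an ancestor of any other common ancestor — it is the merge base.

33dcca3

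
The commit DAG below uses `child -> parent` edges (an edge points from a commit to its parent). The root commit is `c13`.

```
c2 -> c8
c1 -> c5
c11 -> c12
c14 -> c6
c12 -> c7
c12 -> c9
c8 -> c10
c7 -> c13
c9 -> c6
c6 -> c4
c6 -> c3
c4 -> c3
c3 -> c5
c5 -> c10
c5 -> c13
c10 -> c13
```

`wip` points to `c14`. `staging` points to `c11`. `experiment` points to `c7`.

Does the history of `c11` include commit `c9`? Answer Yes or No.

Ancestors of c11 (commits reachable by following parents): {c10, c11, c12, c13, c3, c4, c5, c6, c7, c9}.
c9 is in that set, so it is an ancestor of c11.

Yes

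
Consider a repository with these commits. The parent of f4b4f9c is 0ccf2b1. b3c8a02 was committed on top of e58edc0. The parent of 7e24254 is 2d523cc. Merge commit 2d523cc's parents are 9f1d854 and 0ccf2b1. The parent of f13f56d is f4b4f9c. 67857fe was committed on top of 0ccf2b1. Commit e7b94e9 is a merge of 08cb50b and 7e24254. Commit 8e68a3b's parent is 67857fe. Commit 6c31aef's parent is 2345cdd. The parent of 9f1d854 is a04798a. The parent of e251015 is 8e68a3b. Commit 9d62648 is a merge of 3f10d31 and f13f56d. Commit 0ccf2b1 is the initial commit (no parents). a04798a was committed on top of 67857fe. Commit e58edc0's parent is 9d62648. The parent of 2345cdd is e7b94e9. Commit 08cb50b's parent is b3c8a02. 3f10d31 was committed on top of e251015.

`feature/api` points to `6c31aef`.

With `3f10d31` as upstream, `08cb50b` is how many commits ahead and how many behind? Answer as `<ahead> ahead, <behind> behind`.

6 ahead, 0 behind

Reachable from 08cb50b: {08cb50b, 0ccf2b1, 3f10d31, 67857fe, 8e68a3b, 9d62648, b3c8a02, e251015, e58edc0, f13f56d, f4b4f9c}.
Reachable from 3f10d31: {0ccf2b1, 3f10d31, 67857fe, 8e68a3b, e251015}.
Only in 08cb50b's history (ahead): {08cb50b, 9d62648, b3c8a02, e58edc0, f13f56d, f4b4f9c} — 6.
Only in 3f10d31's history (behind): {} — 0.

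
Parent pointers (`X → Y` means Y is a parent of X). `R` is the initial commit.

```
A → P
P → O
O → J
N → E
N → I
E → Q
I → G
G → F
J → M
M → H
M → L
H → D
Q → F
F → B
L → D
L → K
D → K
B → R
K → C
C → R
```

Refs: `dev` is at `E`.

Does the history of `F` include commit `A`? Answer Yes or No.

No

Ancestors of F: {B, F, R}.
A is not in that set, so it is not an ancestor of F.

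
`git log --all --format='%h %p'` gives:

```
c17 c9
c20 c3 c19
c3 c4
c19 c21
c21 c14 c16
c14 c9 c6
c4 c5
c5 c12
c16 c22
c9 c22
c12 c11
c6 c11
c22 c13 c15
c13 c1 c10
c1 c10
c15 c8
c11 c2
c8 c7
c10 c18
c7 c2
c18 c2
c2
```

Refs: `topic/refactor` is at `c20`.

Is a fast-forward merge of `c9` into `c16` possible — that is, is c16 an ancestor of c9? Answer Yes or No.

No

A fast-forward from c16 to c9 is possible iff c16 is an ancestor of c9.
Ancestors of c9: {c1, c10, c13, c15, c18, c2, c22, c7, c8, c9}.
c16 is not among them, so fast-forward is not possible.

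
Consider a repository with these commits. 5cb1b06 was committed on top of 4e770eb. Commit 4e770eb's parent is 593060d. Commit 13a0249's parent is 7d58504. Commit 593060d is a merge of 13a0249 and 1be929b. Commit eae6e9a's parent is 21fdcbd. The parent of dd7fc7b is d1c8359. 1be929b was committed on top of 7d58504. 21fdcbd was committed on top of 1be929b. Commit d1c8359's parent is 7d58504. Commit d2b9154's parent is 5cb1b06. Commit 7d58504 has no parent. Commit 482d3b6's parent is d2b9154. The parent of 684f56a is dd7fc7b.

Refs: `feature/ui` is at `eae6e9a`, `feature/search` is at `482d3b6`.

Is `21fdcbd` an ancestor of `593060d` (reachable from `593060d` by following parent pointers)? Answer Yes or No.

No

Ancestors of 593060d: {13a0249, 1be929b, 593060d, 7d58504}.
21fdcbd is not in that set, so it is not an ancestor of 593060d.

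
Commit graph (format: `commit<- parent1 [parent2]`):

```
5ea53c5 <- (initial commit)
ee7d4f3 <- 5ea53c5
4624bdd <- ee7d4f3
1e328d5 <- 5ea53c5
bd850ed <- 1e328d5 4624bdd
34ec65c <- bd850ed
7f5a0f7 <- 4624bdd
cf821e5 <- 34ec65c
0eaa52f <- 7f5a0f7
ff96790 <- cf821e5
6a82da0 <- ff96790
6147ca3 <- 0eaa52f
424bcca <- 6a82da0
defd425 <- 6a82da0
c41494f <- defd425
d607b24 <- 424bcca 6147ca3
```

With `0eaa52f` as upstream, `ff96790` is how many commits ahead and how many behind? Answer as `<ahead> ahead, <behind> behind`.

5 ahead, 2 behind

Reachable from ff96790: {1e328d5, 34ec65c, 4624bdd, 5ea53c5, bd850ed, cf821e5, ee7d4f3, ff96790}.
Reachable from 0eaa52f: {0eaa52f, 4624bdd, 5ea53c5, 7f5a0f7, ee7d4f3}.
Only in ff96790's history (ahead): {1e328d5, 34ec65c, bd850ed, cf821e5, ff96790} — 5.
Only in 0eaa52f's history (behind): {0eaa52f, 7f5a0f7} — 2.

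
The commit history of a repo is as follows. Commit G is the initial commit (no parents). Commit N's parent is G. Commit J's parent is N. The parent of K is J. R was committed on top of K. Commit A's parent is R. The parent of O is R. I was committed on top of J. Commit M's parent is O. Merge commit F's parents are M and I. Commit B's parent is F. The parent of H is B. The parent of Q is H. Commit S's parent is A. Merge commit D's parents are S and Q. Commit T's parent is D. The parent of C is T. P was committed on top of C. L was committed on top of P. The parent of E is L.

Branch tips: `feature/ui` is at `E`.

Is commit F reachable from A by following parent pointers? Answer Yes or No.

Ancestors of A: {A, G, J, K, N, R}.
F is not in that set, so it is not an ancestor of A.

No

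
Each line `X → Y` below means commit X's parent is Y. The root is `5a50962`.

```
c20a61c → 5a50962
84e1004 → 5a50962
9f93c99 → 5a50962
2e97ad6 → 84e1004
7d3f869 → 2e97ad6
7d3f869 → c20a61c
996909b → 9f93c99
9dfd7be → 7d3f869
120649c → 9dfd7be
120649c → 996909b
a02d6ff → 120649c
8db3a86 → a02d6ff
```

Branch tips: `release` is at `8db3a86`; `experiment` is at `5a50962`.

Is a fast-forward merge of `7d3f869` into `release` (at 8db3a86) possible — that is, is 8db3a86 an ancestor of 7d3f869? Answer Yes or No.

A fast-forward from 8db3a86 to 7d3f869 is possible iff 8db3a86 is an ancestor of 7d3f869.
Ancestors of 7d3f869: {2e97ad6, 5a50962, 7d3f869, 84e1004, c20a61c}.
8db3a86 is not among them, so fast-forward is not possible.

No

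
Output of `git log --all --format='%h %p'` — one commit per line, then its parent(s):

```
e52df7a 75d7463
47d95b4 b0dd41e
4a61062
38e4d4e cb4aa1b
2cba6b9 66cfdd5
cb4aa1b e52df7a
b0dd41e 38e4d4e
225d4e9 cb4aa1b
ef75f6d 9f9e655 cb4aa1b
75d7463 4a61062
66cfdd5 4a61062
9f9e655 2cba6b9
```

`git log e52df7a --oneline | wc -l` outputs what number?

Walking parent pointers from e52df7a: reachable set = {4a61062, 75d7463, e52df7a}.
That is 3 commits.

3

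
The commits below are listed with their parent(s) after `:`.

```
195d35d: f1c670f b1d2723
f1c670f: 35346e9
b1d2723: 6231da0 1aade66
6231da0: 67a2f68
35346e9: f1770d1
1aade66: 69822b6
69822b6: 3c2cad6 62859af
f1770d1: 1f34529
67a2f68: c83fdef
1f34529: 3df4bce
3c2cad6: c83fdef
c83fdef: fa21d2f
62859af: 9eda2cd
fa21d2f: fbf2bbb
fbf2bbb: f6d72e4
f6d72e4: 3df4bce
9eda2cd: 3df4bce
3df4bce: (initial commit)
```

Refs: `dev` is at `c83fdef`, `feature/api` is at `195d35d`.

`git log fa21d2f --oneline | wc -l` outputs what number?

4

Walking parent pointers from fa21d2f: reachable set = {3df4bce, f6d72e4, fa21d2f, fbf2bbb}.
That is 4 commits.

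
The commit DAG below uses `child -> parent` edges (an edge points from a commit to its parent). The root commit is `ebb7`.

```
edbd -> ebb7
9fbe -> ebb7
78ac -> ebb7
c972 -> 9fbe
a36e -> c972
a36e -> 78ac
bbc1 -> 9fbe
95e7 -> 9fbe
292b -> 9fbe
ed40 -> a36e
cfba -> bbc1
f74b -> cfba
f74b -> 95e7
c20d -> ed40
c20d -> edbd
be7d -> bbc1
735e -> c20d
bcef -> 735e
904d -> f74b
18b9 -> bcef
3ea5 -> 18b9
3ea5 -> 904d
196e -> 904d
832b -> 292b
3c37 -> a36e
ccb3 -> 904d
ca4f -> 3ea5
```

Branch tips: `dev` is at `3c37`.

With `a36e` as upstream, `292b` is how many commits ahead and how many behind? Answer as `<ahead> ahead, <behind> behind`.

Reachable from 292b: {292b, 9fbe, ebb7}.
Reachable from a36e: {78ac, 9fbe, a36e, c972, ebb7}.
Only in 292b's history (ahead): {292b} — 1.
Only in a36e's history (behind): {78ac, a36e, c972} — 3.

1 ahead, 3 behind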